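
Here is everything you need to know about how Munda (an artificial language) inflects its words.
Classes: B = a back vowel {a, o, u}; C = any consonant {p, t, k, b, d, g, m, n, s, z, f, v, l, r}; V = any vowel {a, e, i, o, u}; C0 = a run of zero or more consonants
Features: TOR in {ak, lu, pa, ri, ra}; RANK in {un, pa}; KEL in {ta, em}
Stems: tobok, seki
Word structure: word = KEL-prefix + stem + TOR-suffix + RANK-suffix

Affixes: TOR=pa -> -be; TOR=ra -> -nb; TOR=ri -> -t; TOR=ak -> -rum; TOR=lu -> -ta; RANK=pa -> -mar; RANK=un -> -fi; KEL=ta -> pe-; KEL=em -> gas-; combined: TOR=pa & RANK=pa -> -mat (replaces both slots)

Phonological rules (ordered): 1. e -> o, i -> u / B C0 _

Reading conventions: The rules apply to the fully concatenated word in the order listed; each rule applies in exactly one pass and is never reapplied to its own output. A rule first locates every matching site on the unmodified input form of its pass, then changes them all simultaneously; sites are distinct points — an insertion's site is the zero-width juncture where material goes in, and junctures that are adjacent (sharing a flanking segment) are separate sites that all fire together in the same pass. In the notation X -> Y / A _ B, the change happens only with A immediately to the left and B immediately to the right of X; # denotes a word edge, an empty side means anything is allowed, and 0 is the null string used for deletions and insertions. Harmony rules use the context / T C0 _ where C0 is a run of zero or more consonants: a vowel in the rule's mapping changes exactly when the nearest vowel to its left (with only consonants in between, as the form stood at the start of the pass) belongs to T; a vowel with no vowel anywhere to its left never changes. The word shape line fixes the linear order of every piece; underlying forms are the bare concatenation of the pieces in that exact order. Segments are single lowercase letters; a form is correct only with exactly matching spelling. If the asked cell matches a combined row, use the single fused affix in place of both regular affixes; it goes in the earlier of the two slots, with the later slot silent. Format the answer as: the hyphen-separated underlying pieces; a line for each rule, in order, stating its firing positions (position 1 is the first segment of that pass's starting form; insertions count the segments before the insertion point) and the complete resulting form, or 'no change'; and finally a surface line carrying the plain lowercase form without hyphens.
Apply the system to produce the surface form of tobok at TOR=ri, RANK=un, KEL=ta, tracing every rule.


underlying: pe-tobok-t-fi
1. e -> o, i -> u / B C0 _: fires at position(s) 10: petoboktfu
surface: petoboktfu


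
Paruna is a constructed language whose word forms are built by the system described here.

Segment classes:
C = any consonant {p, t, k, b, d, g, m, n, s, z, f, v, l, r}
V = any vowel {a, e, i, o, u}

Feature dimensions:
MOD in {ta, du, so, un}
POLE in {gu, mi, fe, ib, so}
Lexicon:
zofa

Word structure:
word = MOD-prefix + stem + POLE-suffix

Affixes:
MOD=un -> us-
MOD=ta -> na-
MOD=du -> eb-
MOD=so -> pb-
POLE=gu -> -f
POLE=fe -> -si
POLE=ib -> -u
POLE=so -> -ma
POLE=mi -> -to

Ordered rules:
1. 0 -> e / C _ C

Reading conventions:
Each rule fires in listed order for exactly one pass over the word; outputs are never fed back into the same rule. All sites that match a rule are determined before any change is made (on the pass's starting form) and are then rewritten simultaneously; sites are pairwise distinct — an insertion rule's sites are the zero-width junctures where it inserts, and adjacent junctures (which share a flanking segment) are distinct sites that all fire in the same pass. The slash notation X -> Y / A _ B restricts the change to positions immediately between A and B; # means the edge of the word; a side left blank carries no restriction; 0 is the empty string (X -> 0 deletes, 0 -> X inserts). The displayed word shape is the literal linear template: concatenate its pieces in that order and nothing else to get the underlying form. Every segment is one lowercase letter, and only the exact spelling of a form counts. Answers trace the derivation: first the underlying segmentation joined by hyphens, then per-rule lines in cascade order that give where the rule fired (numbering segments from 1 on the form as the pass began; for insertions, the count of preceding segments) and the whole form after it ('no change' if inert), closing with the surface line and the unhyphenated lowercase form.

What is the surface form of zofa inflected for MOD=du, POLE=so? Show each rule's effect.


underlying: eb-zofa-ma
1. 0 -> e / C _ C: inserts after position(s) 2: ebezofama
surface: ebezofama


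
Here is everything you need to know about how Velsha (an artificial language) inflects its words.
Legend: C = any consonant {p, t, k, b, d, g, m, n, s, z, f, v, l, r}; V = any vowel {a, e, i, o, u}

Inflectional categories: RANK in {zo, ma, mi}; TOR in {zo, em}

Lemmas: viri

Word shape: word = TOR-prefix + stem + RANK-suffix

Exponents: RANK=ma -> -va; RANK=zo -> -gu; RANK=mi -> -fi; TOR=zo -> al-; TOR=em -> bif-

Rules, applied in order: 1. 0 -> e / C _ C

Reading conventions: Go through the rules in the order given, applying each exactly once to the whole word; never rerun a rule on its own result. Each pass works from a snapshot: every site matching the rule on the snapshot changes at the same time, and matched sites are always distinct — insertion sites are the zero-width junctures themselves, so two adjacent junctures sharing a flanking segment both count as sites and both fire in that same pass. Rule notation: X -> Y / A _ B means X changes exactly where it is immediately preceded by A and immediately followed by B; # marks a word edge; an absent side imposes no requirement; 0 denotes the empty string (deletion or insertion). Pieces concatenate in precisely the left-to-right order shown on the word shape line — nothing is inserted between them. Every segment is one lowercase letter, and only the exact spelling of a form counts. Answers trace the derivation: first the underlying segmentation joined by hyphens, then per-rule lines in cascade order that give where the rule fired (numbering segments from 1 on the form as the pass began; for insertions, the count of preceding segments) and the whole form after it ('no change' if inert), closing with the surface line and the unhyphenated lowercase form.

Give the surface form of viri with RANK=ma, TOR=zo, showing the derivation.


underlying: al-viri-va
1. 0 -> e / C _ C: inserts after position(s) 2: aleviriva
surface: aleviriva


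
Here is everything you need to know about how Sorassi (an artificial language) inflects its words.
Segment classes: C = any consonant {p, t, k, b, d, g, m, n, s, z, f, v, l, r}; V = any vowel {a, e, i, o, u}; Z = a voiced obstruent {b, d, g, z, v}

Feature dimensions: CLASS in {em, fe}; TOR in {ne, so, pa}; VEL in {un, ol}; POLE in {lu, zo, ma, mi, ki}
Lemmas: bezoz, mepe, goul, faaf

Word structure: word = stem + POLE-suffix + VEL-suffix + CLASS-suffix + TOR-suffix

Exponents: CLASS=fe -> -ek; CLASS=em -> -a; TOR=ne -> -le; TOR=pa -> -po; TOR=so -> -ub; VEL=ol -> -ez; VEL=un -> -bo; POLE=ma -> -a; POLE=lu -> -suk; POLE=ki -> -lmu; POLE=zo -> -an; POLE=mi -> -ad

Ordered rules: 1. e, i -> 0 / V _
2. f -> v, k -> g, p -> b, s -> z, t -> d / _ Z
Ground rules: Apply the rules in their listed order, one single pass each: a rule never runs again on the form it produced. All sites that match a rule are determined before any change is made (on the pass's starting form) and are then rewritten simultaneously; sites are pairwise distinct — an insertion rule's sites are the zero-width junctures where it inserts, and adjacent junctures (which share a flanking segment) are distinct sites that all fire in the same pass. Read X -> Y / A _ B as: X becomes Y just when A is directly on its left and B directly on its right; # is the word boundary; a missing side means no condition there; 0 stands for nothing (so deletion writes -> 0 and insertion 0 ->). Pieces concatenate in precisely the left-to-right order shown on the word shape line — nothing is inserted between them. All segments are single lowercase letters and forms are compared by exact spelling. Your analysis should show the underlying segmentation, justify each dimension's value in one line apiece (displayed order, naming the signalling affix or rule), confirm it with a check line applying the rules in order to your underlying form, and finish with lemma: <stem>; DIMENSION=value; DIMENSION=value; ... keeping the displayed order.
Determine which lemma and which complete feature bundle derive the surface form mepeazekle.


underlying: mepe-a-ez-ek-le
CLASS=fe - signalled by the affix -ek
TOR=ne - signalled by the affix -le
VEL=ol - signalled by the affix -ez
POLE=ma - signalled by the affix -a
check: mepeaezekle -> mepeazekle -> mepeazekle
lemma: mepe; CLASS=fe; TOR=ne; VEL=ol; POLE=ma


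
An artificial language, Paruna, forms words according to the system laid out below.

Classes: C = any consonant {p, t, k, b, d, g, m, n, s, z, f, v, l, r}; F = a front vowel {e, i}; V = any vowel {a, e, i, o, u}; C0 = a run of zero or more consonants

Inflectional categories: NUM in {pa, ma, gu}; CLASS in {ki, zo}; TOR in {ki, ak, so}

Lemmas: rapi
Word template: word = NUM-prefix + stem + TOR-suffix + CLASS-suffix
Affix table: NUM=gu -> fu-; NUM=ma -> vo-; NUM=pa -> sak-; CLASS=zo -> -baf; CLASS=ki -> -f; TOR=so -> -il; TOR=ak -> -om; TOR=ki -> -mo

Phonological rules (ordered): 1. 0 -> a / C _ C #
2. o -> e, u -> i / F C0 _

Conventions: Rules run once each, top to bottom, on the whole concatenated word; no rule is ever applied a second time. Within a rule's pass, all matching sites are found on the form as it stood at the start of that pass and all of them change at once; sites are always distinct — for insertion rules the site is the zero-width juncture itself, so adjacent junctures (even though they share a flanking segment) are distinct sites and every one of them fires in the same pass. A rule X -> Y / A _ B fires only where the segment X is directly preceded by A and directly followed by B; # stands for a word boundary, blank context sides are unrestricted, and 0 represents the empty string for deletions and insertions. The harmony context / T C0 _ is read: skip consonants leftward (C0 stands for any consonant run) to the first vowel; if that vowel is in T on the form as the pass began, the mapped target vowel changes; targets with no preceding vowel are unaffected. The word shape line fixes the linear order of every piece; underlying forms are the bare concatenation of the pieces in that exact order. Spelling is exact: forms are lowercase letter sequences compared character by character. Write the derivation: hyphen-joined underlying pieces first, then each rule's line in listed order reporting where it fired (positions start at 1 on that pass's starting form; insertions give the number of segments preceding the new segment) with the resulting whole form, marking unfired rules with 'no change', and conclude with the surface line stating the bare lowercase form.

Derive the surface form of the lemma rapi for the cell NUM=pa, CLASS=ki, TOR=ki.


underlying: sak-rapi-mo-f
1. 0 -> a / C _ C #: no change
2. o -> e, u -> i / F C0 _: fires at position(s) 9: sakrapimef
surface: sakrapimef


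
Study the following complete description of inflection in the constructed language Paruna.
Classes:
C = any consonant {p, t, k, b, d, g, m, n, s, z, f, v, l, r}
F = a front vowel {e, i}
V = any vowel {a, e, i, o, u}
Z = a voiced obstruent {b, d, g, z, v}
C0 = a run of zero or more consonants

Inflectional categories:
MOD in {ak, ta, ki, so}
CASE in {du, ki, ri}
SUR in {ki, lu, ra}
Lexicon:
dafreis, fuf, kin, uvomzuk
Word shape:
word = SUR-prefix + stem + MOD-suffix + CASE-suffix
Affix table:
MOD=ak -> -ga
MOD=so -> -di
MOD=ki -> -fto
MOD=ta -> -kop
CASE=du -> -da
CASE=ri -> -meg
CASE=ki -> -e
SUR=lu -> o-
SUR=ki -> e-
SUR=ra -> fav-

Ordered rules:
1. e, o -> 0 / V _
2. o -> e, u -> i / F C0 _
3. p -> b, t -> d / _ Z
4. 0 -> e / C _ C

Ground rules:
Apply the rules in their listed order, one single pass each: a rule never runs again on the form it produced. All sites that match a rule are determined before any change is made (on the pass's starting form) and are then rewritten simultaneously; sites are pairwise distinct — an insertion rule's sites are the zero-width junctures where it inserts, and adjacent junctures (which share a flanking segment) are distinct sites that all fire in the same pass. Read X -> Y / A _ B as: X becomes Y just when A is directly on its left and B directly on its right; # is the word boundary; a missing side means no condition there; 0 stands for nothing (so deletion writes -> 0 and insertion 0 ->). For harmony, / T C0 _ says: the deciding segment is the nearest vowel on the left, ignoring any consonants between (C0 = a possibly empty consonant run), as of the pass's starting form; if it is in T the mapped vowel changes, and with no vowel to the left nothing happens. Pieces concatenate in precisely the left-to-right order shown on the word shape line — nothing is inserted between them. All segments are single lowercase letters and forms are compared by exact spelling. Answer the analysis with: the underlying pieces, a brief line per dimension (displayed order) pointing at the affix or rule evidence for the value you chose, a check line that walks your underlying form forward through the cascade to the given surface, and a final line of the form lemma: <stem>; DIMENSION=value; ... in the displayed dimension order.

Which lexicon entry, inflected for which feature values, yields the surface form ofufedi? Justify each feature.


underlying: o-fuf-di-e
MOD=so - signalled by the affix -di
CASE=ki - signalled by the affix -e
SUR=lu - signalled by the affix o-
check: ofufdie -> ofufdi -> ofufdi -> ofufdi -> ofufedi
lemma: fuf; MOD=so; CASE=ki; SUR=lu


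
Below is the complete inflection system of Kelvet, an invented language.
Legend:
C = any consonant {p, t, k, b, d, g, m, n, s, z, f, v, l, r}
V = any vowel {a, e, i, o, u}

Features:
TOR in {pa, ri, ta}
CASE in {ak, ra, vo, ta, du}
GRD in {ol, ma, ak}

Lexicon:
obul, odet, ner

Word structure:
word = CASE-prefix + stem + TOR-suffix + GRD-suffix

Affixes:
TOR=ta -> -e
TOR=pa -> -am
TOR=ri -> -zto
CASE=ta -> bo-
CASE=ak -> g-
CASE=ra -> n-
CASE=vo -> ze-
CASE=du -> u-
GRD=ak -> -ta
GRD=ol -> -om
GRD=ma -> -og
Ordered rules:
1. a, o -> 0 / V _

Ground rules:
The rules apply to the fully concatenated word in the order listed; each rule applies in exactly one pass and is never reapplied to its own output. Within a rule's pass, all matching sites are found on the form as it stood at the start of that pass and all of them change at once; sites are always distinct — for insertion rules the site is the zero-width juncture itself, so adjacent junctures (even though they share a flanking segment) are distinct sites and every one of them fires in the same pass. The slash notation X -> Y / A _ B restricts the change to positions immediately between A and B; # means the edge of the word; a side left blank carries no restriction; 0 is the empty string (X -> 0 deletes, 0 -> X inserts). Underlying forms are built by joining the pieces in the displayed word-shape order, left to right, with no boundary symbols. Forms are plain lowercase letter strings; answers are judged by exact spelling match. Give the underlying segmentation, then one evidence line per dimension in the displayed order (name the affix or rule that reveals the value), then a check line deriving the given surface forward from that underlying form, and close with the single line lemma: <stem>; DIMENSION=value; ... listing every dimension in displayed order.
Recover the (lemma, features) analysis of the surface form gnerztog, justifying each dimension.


underlying: g-ner-zto-og
TOR=ri - signalled by the affix -zto
CASE=ak - signalled by the affix g-
GRD=ma - signalled by the affix -og
check: gnerztoog -> gnerztog
lemma: ner; TOR=ri; CASE=ak; GRD=ma


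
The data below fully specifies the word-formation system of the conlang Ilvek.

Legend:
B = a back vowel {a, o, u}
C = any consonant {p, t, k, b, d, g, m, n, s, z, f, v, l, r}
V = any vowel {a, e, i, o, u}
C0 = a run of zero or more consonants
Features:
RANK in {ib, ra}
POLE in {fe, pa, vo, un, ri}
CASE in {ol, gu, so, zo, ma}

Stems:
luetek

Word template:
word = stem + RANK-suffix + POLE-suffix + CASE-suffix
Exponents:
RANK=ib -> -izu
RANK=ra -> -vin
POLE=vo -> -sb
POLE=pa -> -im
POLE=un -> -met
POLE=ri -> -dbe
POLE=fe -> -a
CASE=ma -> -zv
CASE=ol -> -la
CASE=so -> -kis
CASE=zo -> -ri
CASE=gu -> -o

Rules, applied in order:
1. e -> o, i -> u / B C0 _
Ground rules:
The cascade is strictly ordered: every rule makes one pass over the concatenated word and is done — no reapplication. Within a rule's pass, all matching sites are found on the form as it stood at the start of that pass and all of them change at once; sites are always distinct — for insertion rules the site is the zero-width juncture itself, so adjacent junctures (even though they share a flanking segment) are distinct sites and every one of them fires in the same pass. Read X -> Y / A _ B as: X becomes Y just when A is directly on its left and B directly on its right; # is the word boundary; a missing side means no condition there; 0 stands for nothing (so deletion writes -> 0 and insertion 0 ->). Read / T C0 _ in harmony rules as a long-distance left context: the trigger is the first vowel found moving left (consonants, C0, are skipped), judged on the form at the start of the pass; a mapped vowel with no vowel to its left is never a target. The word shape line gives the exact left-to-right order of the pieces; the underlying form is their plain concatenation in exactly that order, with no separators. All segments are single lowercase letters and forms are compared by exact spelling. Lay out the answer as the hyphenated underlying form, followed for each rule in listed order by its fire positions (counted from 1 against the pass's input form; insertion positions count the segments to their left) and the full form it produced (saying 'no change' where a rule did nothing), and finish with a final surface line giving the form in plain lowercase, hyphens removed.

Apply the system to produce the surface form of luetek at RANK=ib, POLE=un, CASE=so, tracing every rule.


underlying: luetek-izu-met-kis
1. e -> o, i -> u / B C0 _: fires at position(s) 3, 11: luotekizumotkis
surface: luotekizumotkis


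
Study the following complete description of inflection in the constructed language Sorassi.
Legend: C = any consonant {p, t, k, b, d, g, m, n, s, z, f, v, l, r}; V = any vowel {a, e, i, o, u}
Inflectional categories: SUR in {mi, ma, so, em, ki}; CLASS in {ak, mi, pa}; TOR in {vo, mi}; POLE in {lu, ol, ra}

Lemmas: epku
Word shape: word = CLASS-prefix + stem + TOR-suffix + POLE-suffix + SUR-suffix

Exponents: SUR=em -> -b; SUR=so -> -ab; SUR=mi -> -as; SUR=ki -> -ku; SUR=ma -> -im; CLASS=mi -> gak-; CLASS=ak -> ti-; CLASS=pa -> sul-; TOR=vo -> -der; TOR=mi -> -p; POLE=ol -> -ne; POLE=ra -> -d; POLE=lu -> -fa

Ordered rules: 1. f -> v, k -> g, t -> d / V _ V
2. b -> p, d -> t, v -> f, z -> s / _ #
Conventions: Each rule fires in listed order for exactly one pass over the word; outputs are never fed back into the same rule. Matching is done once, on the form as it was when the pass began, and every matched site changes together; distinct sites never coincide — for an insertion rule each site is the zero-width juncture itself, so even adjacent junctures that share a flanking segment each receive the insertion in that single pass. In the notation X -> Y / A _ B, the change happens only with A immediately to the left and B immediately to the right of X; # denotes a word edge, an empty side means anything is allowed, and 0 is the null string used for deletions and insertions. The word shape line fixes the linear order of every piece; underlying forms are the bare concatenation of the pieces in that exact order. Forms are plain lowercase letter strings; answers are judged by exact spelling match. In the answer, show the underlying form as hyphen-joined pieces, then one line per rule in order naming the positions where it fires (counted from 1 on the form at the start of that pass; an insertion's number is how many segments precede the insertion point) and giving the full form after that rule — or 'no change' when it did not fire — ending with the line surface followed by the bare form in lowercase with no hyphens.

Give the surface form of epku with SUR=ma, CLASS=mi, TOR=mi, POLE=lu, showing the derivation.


underlying: gak-epku-p-fa-im
1. f -> v, k -> g, t -> d / V _ V: fires at position(s) 3: gagepkupfaim
2. b -> p, d -> t, v -> f, z -> s / _ #: no change
surface: gagepkupfaim


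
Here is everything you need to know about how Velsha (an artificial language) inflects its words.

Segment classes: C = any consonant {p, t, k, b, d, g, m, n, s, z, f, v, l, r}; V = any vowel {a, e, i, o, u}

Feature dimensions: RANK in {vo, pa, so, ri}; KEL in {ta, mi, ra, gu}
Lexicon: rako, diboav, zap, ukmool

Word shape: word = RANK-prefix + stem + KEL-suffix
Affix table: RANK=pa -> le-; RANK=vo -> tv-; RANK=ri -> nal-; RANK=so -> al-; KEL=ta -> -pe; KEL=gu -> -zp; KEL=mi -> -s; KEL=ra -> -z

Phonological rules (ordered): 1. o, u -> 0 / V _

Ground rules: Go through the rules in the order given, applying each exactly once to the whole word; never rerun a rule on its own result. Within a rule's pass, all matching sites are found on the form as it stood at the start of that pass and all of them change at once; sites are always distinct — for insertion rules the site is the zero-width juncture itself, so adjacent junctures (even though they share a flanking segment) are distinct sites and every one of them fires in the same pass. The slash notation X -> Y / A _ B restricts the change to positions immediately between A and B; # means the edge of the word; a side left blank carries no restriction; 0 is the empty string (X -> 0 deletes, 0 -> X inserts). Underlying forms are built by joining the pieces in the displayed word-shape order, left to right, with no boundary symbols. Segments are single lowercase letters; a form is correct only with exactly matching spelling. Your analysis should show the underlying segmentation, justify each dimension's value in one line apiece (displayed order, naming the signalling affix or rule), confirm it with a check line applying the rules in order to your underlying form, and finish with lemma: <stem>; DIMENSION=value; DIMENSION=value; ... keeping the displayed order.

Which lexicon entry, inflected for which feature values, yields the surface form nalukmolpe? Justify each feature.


underlying: nal-ukmool-pe
RANK=ri - signalled by the affix nal-
KEL=ta - signalled by the affix -pe
check: nalukmoolpe -> nalukmolpe
lemma: ukmool; RANK=ri; KEL=ta


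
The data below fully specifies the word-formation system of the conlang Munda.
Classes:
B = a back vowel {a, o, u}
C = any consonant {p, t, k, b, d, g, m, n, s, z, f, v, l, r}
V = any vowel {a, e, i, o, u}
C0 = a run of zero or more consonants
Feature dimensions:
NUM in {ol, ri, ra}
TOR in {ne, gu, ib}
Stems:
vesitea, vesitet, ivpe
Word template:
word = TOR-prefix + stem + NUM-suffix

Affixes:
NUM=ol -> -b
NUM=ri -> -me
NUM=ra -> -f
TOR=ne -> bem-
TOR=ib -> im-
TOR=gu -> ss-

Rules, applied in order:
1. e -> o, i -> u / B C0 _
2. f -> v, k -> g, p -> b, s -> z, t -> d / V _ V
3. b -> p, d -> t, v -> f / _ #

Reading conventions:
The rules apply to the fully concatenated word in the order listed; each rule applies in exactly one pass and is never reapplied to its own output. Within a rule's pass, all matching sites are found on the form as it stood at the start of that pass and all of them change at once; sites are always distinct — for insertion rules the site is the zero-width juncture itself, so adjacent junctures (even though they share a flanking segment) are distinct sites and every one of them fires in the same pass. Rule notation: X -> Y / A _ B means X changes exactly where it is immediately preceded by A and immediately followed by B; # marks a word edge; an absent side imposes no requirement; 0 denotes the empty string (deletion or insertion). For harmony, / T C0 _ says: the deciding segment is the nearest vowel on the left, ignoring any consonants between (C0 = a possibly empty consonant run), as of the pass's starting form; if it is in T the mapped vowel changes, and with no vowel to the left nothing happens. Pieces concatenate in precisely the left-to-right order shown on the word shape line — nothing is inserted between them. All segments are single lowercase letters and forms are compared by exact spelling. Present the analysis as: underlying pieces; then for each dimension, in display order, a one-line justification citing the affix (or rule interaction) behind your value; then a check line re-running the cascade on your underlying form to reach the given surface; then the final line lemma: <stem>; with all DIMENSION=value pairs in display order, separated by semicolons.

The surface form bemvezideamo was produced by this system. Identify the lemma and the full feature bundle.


underlying: bem-vesitea-me
NUM=ri - signalled by the affix -me
TOR=ne - signalled by the affix bem-
check: bemvesiteame -> bemvesiteamo -> bemvezideamo -> bemvezideamo
lemma: vesitea; NUM=ri; TOR=ne


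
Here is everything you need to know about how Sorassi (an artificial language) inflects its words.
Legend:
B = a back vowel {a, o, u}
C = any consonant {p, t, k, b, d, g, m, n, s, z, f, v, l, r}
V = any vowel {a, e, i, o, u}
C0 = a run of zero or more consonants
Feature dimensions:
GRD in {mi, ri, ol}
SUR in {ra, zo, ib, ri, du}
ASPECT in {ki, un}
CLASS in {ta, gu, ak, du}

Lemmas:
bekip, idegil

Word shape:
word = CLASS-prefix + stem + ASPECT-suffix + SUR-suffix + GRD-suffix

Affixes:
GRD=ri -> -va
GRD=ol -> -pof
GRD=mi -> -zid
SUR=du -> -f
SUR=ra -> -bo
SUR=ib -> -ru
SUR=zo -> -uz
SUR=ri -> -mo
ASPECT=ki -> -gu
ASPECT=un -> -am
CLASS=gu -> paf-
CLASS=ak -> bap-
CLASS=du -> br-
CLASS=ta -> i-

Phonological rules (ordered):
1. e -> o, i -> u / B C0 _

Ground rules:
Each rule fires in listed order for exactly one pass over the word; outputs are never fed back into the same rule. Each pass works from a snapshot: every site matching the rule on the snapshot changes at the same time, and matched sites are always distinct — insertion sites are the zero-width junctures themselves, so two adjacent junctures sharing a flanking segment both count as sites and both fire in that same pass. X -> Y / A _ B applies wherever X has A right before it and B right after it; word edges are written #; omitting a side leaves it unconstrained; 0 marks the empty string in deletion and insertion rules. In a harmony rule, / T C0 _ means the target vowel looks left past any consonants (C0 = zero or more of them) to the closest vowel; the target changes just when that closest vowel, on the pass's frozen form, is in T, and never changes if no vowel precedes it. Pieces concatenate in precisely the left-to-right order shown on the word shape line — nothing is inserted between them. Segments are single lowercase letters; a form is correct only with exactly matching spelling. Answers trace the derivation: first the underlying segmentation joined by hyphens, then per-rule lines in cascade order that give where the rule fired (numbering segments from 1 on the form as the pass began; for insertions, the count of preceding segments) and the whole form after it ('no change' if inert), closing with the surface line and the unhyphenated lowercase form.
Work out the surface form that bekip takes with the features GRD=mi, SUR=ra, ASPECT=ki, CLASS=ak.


underlying: bap-bekip-gu-bo-zid
1. e -> o, i -> u / B C0 _: fires at position(s) 5, 14: bapbokipgubozud
surface: bapbokipgubozud


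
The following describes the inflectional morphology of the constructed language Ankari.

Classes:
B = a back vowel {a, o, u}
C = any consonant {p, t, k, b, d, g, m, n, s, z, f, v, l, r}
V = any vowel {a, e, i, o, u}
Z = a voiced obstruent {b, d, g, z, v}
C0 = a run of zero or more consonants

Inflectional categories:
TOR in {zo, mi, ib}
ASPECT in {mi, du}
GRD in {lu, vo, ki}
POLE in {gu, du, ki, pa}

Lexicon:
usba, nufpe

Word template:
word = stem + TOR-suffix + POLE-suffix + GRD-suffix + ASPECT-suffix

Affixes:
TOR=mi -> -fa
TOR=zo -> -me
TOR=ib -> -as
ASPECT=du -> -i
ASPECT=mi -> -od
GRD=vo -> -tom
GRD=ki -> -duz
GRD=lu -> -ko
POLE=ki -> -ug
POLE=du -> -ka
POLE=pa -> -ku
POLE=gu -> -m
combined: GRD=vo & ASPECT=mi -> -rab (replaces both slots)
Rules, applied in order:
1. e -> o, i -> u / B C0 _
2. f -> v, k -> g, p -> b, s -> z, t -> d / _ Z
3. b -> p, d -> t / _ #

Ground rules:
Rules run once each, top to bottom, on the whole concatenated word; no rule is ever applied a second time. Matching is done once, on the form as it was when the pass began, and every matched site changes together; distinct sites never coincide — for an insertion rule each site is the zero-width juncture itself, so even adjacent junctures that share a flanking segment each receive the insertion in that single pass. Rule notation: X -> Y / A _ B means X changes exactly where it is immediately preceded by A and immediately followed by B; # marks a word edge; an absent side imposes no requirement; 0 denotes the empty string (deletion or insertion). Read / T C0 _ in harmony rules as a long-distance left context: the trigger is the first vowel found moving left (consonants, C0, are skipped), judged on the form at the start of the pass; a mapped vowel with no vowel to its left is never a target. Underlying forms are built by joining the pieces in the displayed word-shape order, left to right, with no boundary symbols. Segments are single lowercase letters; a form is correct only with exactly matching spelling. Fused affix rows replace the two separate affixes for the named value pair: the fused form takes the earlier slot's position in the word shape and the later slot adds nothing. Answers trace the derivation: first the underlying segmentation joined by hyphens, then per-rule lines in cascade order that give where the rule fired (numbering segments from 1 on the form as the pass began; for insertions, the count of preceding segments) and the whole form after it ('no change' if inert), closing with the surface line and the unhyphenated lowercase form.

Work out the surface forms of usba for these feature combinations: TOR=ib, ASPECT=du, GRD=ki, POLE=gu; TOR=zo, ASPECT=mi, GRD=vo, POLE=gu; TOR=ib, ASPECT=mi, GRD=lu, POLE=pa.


cell TOR=ib, ASPECT=du, GRD=ki, POLE=gu:
underlying: usba-as-m-duz-i
1. e -> o, i -> u / B C0 _: fires at position(s) 11: usbaasmduzu
2. f -> v, k -> g, p -> b, s -> z, t -> d / _ Z: fires at position(s) 2: uzbaasmduzu
3. b -> p, d -> t / _ #: no change
surface: uzbaasmduzu

cell TOR=zo, ASPECT=mi, GRD=vo, POLE=gu:
underlying: usba-me-m-rab
1. e -> o, i -> u / B C0 _: fires at position(s) 6: usbamomrab
2. f -> v, k -> g, p -> b, s -> z, t -> d / _ Z: fires at position(s) 2: uzbamomrab
3. b -> p, d -> t / _ #: fires at position(s) 10: uzbamomrap
surface: uzbamomrap

cell TOR=ib, ASPECT=mi, GRD=lu, POLE=pa:
underlying: usba-as-ku-ko-od
1. e -> o, i -> u / B C0 _: no change
2. f -> v, k -> g, p -> b, s -> z, t -> d / _ Z: fires at position(s) 2: uzbaaskukood
3. b -> p, d -> t / _ #: fires at position(s) 12: uzbaaskukoot
surface: uzbaaskukoot


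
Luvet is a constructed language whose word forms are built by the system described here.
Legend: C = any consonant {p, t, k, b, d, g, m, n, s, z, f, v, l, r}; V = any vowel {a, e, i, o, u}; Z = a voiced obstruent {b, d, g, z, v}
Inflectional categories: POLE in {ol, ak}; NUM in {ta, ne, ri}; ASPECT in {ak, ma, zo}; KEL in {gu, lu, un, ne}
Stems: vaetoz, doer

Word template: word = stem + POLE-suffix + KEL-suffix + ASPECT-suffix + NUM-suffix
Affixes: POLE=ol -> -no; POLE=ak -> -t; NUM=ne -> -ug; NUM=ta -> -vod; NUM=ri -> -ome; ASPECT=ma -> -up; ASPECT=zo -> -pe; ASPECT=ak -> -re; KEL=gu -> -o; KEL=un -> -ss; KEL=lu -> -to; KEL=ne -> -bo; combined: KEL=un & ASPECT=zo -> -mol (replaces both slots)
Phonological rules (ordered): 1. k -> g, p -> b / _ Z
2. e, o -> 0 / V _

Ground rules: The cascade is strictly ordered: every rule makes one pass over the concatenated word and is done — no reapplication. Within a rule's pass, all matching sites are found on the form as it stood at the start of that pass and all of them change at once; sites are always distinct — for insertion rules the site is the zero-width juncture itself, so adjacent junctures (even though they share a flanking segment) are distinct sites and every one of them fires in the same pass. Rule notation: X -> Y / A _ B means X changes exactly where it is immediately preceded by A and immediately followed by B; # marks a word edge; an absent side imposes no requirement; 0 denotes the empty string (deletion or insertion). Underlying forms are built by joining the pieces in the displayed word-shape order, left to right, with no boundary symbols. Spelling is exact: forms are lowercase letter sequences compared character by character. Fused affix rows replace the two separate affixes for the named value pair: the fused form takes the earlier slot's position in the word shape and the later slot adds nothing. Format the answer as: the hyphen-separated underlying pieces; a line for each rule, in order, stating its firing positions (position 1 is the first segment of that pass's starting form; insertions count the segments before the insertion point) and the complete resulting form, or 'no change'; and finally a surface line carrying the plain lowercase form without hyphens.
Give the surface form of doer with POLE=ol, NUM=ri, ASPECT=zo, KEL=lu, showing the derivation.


underlying: doer-no-to-pe-ome
1. k -> g, p -> b / _ Z: no change
2. e, o -> 0 / V _: fires at position(s) 3, 11: dornotopeme
surface: dornotopeme


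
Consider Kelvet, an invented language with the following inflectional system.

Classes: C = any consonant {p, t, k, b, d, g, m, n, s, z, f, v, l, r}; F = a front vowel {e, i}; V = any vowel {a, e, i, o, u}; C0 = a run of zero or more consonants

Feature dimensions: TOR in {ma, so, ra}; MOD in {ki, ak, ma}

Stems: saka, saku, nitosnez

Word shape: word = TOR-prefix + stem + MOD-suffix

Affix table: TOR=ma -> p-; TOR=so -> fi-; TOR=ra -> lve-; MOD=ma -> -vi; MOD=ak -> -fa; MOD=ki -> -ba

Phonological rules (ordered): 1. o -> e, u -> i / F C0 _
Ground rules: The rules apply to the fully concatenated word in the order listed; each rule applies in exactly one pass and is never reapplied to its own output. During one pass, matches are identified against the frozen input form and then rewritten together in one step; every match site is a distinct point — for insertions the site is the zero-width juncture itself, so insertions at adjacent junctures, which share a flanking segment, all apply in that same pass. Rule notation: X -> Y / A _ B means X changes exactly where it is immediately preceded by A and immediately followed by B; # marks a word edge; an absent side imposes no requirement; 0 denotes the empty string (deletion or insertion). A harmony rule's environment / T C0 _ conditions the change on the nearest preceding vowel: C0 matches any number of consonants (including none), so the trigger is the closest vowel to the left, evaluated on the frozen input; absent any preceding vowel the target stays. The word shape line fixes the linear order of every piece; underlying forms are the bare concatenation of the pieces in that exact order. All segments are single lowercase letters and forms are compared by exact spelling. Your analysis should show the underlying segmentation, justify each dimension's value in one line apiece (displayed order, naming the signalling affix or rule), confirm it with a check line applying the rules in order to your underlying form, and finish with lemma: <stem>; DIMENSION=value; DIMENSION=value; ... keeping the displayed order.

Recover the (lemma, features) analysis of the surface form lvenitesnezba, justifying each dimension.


underlying: lve-nitosnez-ba
TOR=ra - signalled by the affix lve-
MOD=ki - signalled by the affix -ba
check: lvenitosnezba -> lvenitesnezba
lemma: nitosnez; TOR=ra; MOD=ki


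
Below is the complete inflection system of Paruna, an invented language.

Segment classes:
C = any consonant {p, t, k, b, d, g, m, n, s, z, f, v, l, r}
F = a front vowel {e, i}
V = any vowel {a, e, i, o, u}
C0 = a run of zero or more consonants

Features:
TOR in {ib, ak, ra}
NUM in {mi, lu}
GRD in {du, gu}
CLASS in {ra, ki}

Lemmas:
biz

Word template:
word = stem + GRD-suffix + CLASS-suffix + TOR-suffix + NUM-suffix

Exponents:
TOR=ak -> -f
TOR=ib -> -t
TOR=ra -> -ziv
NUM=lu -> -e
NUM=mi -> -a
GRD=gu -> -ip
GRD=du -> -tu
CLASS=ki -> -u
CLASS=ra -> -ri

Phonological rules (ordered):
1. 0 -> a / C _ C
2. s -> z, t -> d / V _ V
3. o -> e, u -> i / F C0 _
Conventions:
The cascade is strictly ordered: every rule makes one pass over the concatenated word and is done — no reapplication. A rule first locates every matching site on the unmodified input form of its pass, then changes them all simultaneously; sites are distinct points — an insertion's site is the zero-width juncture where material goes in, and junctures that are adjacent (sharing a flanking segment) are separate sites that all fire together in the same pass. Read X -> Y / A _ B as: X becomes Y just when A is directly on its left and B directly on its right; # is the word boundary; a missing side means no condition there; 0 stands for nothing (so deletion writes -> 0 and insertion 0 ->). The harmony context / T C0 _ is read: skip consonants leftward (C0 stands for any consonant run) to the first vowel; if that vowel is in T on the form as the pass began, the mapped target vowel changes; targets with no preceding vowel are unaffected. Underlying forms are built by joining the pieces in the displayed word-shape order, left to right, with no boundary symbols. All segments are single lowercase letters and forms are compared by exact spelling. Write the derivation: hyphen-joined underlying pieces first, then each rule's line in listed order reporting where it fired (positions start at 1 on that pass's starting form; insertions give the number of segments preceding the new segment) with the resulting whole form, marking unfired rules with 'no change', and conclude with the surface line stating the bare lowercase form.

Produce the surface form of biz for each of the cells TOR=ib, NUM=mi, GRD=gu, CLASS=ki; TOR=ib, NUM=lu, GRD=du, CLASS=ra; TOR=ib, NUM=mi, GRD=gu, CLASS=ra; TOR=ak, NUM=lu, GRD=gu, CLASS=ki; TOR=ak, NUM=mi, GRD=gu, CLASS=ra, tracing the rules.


cell TOR=ib, NUM=mi, GRD=gu, CLASS=ki:
underlying: biz-ip-u-t-a
1. 0 -> a / C _ C: no change
2. s -> z, t -> d / V _ V: fires at position(s) 7: bizipuda
3. o -> e, u -> i / F C0 _: fires at position(s) 6: bizipida
surface: bizipida

cell TOR=ib, NUM=lu, GRD=du, CLASS=ra:
underlying: biz-tu-ri-t-e
1. 0 -> a / C _ C: inserts after position(s) 3: bizaturite
2. s -> z, t -> d / V _ V: fires at position(s) 5, 9: bizaduride
3. o -> e, u -> i / F C0 _: no change
surface: bizaduride

cell TOR=ib, NUM=mi, GRD=gu, CLASS=ra:
underlying: biz-ip-ri-t-a
1. 0 -> a / C _ C: inserts after position(s) 5: biziparita
2. s -> z, t -> d / V _ V: fires at position(s) 9: biziparida
3. o -> e, u -> i / F C0 _: no change
surface: biziparida

cell TOR=ak, NUM=lu, GRD=gu, CLASS=ki:
underlying: biz-ip-u-f-e
1. 0 -> a / C _ C: no change
2. s -> z, t -> d / V _ V: no change
3. o -> e, u -> i / F C0 _: fires at position(s) 6: bizipife
surface: bizipife

cell TOR=ak, NUM=mi, GRD=gu, CLASS=ra:
underlying: biz-ip-ri-f-a
1. 0 -> a / C _ C: inserts after position(s) 5: biziparifa
2. s -> z, t -> d / V _ V: no change
3. o -> e, u -> i / F C0 _: no change
surface: biziparifa


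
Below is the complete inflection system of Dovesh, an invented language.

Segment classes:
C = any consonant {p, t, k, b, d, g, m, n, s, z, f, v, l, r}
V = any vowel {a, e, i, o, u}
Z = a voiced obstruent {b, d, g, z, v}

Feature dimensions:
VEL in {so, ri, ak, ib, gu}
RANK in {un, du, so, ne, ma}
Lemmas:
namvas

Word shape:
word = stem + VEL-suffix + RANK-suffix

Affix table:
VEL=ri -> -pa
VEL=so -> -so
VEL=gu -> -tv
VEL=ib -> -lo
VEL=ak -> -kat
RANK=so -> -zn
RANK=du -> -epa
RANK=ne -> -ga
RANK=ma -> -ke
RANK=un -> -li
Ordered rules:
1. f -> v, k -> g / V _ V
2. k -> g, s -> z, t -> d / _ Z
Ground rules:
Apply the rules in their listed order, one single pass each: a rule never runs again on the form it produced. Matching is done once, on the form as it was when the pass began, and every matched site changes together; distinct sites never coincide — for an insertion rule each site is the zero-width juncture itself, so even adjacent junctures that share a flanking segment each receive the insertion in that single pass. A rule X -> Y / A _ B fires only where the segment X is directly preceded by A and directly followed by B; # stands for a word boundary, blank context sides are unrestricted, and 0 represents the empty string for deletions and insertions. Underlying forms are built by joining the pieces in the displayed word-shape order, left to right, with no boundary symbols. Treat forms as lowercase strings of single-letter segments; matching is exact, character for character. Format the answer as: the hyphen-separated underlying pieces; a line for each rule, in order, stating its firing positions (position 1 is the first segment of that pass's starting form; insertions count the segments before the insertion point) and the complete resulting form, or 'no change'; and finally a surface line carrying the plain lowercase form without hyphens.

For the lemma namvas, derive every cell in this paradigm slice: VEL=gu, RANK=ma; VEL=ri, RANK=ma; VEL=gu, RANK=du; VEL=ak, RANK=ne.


cell VEL=gu, RANK=ma:
underlying: namvas-tv-ke
1. f -> v, k -> g / V _ V: no change
2. k -> g, s -> z, t -> d / _ Z: fires at position(s) 7: namvasdvke
surface: namvasdvke

cell VEL=ri, RANK=ma:
underlying: namvas-pa-ke
1. f -> v, k -> g / V _ V: fires at position(s) 9: namvaspage
2. k -> g, s -> z, t -> d / _ Z: no change
surface: namvaspage

cell VEL=gu, RANK=du:
underlying: namvas-tv-epa
1. f -> v, k -> g / V _ V: no change
2. k -> g, s -> z, t -> d / _ Z: fires at position(s) 7: namvasdvepa
surface: namvasdvepa

cell VEL=ak, RANK=ne:
underlying: namvas-kat-ga
1. f -> v, k -> g / V _ V: no change
2. k -> g, s -> z, t -> d / _ Z: fires at position(s) 9: namvaskadga
surface: namvaskadga
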